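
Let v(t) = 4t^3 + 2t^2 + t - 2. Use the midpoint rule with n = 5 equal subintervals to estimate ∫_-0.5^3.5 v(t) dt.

172.4

Δt = (3.5 − (-0.5))/5 = 0.8.
Midpoints: -0.1, 0.7, 1.5, 2.3, 3.1.
v(-0.1) = -2.084, v(0.7) = 1.052, v(1.5) = 17.5, v(2.3) = 59.548, v(3.1) = 139.484.
Sum = Δt · [v(-0.1) + v(0.7) + v(1.5) + v(2.3) + v(3.1)].
Sum = 172.4.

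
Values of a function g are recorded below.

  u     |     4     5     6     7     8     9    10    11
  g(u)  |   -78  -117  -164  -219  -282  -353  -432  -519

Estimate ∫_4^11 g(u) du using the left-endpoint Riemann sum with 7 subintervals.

-1645

Δu = 1.
Sum = 1·[(-78) + (-117) + (-164) + (-219) + (-282) + (-353) + (-432)] = -1645.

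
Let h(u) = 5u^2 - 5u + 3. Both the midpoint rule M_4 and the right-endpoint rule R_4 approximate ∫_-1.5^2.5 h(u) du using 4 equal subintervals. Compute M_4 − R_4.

M_4 = 32.
R_4 = 37.
M_4 − R_4 = -5.

-5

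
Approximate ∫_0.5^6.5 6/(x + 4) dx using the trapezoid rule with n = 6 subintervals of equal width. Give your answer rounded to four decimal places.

5.1038

Δx = (6.5 − 0.5)/6 = 1.
f(0.5) = 4/3, f(1.5) = 12/11, f(2.5) = 12/13, f(3.5) = 0.8, f(4.5) = 12/17, f(5.5) = 12/19, f(6.5) = 4/7.
T_6 = (Δx/2)·[f(x_0) + 2f(x_1) + ... + 2f(x_{5}) + f(x_6)].
Sum ≈ 5.1038.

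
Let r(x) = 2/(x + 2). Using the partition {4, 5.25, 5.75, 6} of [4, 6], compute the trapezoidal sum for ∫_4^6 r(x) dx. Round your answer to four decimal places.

0.5777

Subinterval widths: 1.25, 0.5, 0.25.
r(4) = 1/3, r(5.25) = 8/29, r(5.75) = 8/31, r(6) = 0.25.
On each subinterval the trapezoid contributes (Δx_i/2)·[r(x_{i-1}) + r(x_i)].
Sum ≈ 0.5777.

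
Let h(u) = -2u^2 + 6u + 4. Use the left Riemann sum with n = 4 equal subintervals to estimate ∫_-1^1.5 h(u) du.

6.6015625

Δu = (1.5 − (-1))/4 = 0.625.
Left endpoints: -1, -0.375, 0.25, 0.875.
h(-1) = -4, h(-0.375) = 1.46875, h(0.25) = 5.375, h(0.875) = 7.71875.
Sum = Δu · [h(-1) + h(-0.375) + h(0.25) + h(0.875)].
Sum = 6.6015625.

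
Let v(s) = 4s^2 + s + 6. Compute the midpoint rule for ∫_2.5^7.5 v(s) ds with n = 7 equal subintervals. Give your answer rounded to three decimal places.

Δs = (7.5 − 2.5)/7 = 5/7.
Midpoints: 20/7, 25/7, 30/7, 5, 40/7, 45/7, 50/7.
v(20/7) = 2034/49, v(25/7) = 2969/49, v(30/7) = 4104/49, v(5) = 111, v(40/7) = 6974/49, v(45/7) = 8709/49, v(50/7) = 10644/49.
Sum = Δs · [v(20/7) + v(25/7) + v(30/7) + ...].
Sum ≈ 595.816.

595.816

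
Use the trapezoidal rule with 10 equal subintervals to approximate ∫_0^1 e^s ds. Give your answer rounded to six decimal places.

Δs = (1 − 0)/10 = 0.1.
f(0) ≈ 1.000000, f(0.1) ≈ 1.105171, f(0.2) ≈ 1.221403, f(0.3) ≈ 1.349859, f(0.4) ≈ 1.491825, f(0.5) ≈ 1.648721, f(0.6) ≈ 1.822119, f(0.7) ≈ 2.013753, f(0.8) ≈ 2.225541, f(0.9) ≈ 2.459603, f(1) ≈ 2.718282.
T_10 = (Δs/2)·[f(s_0) + 2f(s_1) + ... + 2f(s_{9}) + f(s_10)].
Sum ≈ 1.719713.

1.719713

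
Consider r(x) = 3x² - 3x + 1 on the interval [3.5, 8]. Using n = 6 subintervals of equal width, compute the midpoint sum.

Δx = (8 − 3.5)/6 = 0.75.
Midpoints: 3.875, 4.625, 5.375, 6.125, 6.875, 7.625.
r(3.875) = 34.421875, r(4.625) = 51.296875, r(5.375) = 71.546875, r(6.125) = 95.171875, r(6.875) = 122.171875, r(7.625) = 152.546875.
Sum = Δx · [r(3.875) + r(4.625) + r(5.375) + ...].
Sum = 395.3671875.

395.3671875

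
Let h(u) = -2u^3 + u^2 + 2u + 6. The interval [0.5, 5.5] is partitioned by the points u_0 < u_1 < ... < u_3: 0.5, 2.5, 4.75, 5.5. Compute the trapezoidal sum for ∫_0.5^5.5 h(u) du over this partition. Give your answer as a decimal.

-394.234375

Subinterval widths: 2, 2.25, 0.75.
h(0.5) = 7, h(2.5) = -14, h(4.75) = -176.28125, h(5.5) = -285.5.
On each subinterval the trapezoid contributes (Δu_i/2)·[h(u_{i-1}) + h(u_i)].
Sum = -394.234375.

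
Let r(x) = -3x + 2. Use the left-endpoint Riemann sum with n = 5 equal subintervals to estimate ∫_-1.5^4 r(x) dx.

-0.55

Δx = (4 − (-1.5))/5 = 1.1.
Left endpoints: -1.5, -0.4, 0.7, 1.8, 2.9.
r(-1.5) = 6.5, r(-0.4) = 3.2, r(0.7) = -0.1, r(1.8) = -3.4, r(2.9) = -6.7.
Sum = Δx · [r(-1.5) + r(-0.4) + r(0.7) + r(1.8) + r(2.9)].
Sum = -0.55.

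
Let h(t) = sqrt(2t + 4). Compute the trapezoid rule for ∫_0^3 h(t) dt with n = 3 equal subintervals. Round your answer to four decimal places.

7.8591

Δt = (3 − 0)/3 = 1.
h(0) ≈ 2.0000, h(1) ≈ 2.4495, h(2) ≈ 2.8284, h(3) ≈ 3.1623.
T_3 = (Δt/2)·[h(t_0) + 2h(t_1) + 2h(t_2) + h(t_3)].
Sum ≈ 7.8591.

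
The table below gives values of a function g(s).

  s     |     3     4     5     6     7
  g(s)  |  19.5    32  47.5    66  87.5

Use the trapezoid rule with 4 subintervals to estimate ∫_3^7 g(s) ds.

Δs = 1.
T_4 = (1/2)·[19.5 + 2·32 + 2·47.5 + 2·66 + 87.5] = 199.

199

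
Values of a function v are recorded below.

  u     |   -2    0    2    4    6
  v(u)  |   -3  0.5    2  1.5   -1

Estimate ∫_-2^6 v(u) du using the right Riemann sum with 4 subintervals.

Δu = 2.
Sum = 2·[0.5 + 2 + 1.5 + (-1)] = 6.

6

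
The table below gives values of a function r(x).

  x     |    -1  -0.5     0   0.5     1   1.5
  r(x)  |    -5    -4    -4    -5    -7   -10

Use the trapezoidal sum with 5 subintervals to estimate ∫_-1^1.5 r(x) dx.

-13.75

Δx = 0.5.
T_5 = (0.5/2)·[(-5) + 2·(-4) + 2·(-4) + 2·(-5) + 2·(-7) + (-10)] = -13.75.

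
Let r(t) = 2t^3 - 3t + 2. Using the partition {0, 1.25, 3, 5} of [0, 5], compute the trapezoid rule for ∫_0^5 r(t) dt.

329.609375

Subinterval widths: 1.25, 1.75, 2.
r(0) = 2, r(1.25) = 2.15625, r(3) = 47, r(5) = 237.
On each subinterval the trapezoid contributes (Δt_i/2)·[r(t_{i-1}) + r(t_i)].
Sum = 329.609375.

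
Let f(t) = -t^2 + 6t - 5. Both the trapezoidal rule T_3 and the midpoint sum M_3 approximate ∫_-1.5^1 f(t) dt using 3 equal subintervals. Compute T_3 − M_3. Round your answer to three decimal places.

-0.434

T_3 ≈ -17.99769.
M_3 ≈ -17.56366.
T_3 − M_3 ≈ -0.434.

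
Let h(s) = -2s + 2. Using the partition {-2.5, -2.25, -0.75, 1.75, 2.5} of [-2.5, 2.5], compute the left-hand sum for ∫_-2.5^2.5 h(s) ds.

Subinterval widths: 0.25, 1.5, 2.5, 0.75.
Left endpoints: -2.5, -2.25, -0.75, 1.75.
h(-2.5) = 7, h(-2.25) = 6.5, h(-0.75) = 3.5, h(1.75) = -1.5.
Sum = Σ Δs_i · h(s_i).
Sum = 19.125.

19.125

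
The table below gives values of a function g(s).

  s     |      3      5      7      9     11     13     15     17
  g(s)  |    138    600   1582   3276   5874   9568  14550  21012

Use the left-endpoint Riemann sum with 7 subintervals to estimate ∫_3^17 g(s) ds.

71176

Δs = 2.
Sum = 2·[138 + 600 + 1582 + 3276 + 5874 + 9568 + 14550] = 71176.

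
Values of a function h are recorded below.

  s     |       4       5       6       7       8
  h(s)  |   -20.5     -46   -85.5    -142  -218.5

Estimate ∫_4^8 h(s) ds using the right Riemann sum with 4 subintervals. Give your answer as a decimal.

Δs = 1.
Sum = 1·[(-46) + (-85.5) + (-142) + (-218.5)] = -492.

-492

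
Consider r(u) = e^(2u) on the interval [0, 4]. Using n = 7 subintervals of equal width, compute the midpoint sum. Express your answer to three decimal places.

Δu = (4 − 0)/7 = 4/7.
Midpoints: 2/7, 6/7, 10/7, 2, 18/7, 22/7, 26/7.
r(2/7) ≈ 1.771, r(6/7) ≈ 5.553, r(10/7) ≈ 17.412, r(2) ≈ 54.598, r(18/7) ≈ 171.204, r(22/7) ≈ 536.848, r(26/7) ≈ 1683.401.
Sum = Δu · [r(2/7) + r(6/7) + r(10/7) + ...].
Sum ≈ 1411.878.

1411.878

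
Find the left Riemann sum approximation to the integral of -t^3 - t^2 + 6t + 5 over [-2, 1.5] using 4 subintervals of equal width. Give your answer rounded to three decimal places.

6.104

Δt = (1.5 − (-2))/4 = 0.875.
Left endpoints: -2, -1.125, -0.25, 0.625.
f(-2) = -3, f(-1.125) = -815/512, f(-0.25) = 3.453125, f(0.625) = 4155/512.
Sum = Δt · [f(-2) + f(-1.125) + f(-0.25) + f(0.625)].
Sum ≈ 6.104.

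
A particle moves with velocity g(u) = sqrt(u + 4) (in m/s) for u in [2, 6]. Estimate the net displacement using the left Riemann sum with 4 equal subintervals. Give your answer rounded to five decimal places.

Δu = (6 − 2)/4 = 1.
Left endpoints: 2, 3, 4, 5.
g(2) ≈ 2.44949, g(3) ≈ 2.64575, g(4) ≈ 2.82843, g(5) ≈ 3.00000.
Sum = Δu · [g(2) + g(3) + g(4) + g(5)].
Sum ≈ 10.92367.

10.92367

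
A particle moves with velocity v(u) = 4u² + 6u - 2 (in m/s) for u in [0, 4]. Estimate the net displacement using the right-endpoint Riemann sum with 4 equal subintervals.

Δu = (4 − 0)/4 = 1.
Right endpoints: 1, 2, 3, 4.
v(1) = 8, v(2) = 26, v(3) = 52, v(4) = 86.
Sum = Δu · [v(1) + v(2) + v(3) + v(4)].
Sum = 172.

172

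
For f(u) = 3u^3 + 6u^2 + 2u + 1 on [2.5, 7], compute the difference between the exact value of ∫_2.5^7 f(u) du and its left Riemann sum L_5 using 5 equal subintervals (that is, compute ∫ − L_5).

531.815625

Exact integral: ∫_2.5^7 f(u) du = 2473.453125.
L_5 = 1941.6375.
Error = 2473.453125 − 1941.6375 = 531.815625.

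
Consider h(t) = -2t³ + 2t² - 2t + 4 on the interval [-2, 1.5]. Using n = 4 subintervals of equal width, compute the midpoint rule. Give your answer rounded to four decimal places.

28.0205

Δt = (1.5 − (-2))/4 = 0.875.
Midpoints: -1.5625, -0.6875, 0.1875, 1.0625.
h(-1.5625) = 40217/2048, h(-0.6875) = 14275/2048, h(0.1875) = 7541/2048, h(1.0625) = 3551/2048.
Sum = Δt · [h(-1.5625) + h(-0.6875) + h(0.1875) + h(1.0625)].
Sum ≈ 28.0205.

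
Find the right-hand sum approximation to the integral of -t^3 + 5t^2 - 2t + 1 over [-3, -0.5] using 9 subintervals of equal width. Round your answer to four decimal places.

Δt = (-0.5 − (-3))/9 = 5/18.
Right endpoints: -49/18, -22/9, -13/6, -17/9, -29/18, -4/3, -19/18, -7/9, -0.5.
f(-49/18) = 371323/5832, f(-22/9) = 36721/729, f(-13/6) = 8419/216, f(-17/9) = 21401/729, f(-29/18) = 124703/5832, f(-4/3) = 403/27, f(-19/18) = 57493/5832, f(-7/9) = 4411/729, f(-0.5) = 3.375.
Sum = Δt · [f(-49/18) + f(-22/9) + f(-13/6) + ...].
Sum ≈ 66.1021.

66.1021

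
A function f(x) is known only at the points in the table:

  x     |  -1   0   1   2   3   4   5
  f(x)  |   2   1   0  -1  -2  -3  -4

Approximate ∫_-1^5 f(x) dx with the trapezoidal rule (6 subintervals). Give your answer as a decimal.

-6

Δx = 1.
T_6 = (1/2)·[2 + 2·1 + 2·0 + 2·(-1) + 2·(-2) + 2·(-3) + (-4)] = -6.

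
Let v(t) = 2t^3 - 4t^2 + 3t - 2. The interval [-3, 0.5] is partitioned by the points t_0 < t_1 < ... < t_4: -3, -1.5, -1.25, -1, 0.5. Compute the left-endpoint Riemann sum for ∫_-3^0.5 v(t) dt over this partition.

-177.5390625

Subinterval widths: 1.5, 0.25, 0.25, 1.5.
Left endpoints: -3, -1.5, -1.25, -1.
v(-3) = -101, v(-1.5) = -22.25, v(-1.25) = -15.90625, v(-1) = -11.
Sum = Σ Δt_i · v(t_i).
Sum = -177.5390625.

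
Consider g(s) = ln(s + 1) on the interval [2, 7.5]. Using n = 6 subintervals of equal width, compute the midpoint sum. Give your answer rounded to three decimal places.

9.402

Δs = (7.5 − 2)/6 = 11/12.
Midpoints: 59/24, 3.375, 103/24, 125/24, 6.125, 169/24.
g(59/24) ≈ 1.241, g(3.375) ≈ 1.476, g(103/24) ≈ 1.666, g(125/24) ≈ 1.826, g(6.125) ≈ 1.964, g(169/24) ≈ 2.085.
Sum = Δs · [g(59/24) + g(3.375) + g(103/24) + ...].
Sum ≈ 9.402.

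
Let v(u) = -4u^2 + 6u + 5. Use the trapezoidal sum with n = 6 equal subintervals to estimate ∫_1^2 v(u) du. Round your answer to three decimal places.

Δu = (2 − 1)/6 = 1/6.
v(1) = 7, v(7/6) = 59/9, v(4/3) = 53/9, v(1.5) = 5, v(5/3) = 35/9, v(11/6) = 23/9, v(2) = 1.
T_6 = (Δu/2)·[v(u_0) + 2v(u_1) + ... + 2v(u_{5}) + v(u_6)].
Sum ≈ 4.648.

4.648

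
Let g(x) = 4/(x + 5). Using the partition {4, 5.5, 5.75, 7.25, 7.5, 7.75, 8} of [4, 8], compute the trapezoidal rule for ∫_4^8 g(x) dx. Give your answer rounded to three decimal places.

1.475

Subinterval widths: 1.5, 0.25, 1.5, 0.25, 0.25, 0.25.
g(4) = 4/9, g(5.5) = 8/21, g(5.75) = 16/43, g(7.25) = 16/49, g(7.5) = 0.32, g(7.75) = 16/51, g(8) = 4/13.
On each subinterval the trapezoid contributes (Δx_i/2)·[g(x_{i-1}) + g(x_i)].
Sum ≈ 1.475.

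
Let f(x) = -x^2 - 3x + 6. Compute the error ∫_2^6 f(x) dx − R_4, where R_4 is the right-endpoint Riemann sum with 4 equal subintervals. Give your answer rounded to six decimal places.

22.666667

Exact integral: ∫_2^6 f(x) dx ≈ -93.33333333.
R_4 = -116.
Error ≈ -93.33333333 − (-116) ≈ 22.666667.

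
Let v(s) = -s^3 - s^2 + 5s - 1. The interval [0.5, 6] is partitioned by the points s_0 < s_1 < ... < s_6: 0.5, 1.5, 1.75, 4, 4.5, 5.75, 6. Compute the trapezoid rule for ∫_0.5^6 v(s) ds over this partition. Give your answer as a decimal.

Subinterval widths: 1, 0.25, 2.25, 0.5, 1.25, 0.25.
v(0.5) = 1.125, v(1.5) = 0.875, v(1.75) = -0.671875, v(4) = -61, v(4.5) = -89.875, v(5.75) = -195.421875, v(6) = -223.
On each subinterval the trapezoid contributes (Δs_i/2)·[v(s_{i-1}) + v(s_i)].
Sum = -336.6875.

-336.6875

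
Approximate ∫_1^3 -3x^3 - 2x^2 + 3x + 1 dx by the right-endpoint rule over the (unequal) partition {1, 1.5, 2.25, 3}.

-98.72265625

Subinterval widths: 0.5, 0.75, 0.75.
Right endpoints: 1.5, 2.25, 3.
f(1.5) = -9.125, f(2.25) = -36.546875, f(3) = -89.
Sum = Σ Δx_i · f(x_i).
Sum = -98.72265625.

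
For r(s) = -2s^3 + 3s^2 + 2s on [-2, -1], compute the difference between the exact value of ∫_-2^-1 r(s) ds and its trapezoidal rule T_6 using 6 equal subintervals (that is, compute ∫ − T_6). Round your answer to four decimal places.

Exact integral: ∫_-2^-1 r(s) ds = 11.5.
T_6 ≈ 11.555556.
Error ≈ 11.5 − 11.555556 ≈ -0.0556.

-0.0556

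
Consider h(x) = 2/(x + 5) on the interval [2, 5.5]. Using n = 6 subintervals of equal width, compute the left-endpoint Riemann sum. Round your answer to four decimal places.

Δx = (5.5 − 2)/6 = 7/12.
Left endpoints: 2, 31/12, 19/6, 3.75, 13/3, 59/12.
h(2) = 2/7, h(31/12) = 24/91, h(19/6) = 12/49, h(3.75) = 8/35, h(13/3) = 3/14, h(59/12) = 24/119.
Sum = Δx · [h(2) + h(31/12) + h(19/6) + ...].
Sum ≈ 0.8394.

0.8394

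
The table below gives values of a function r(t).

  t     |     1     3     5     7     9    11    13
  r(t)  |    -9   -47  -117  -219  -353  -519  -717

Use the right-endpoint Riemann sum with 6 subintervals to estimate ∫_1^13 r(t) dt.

-3944

Δt = 2.
Sum = 2·[(-47) + (-117) + (-219) + (-353) + (-519) + (-717)] = -3944.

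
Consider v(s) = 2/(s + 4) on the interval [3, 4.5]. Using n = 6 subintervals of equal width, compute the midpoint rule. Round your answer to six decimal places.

0.388278

Δs = (4.5 − 3)/6 = 0.25.
Midpoints: 3.125, 3.375, 3.625, 3.875, 4.125, 4.375.
v(3.125) = 16/57, v(3.375) = 16/59, v(3.625) = 16/61, v(3.875) = 16/63, v(4.125) = 16/65, v(4.375) = 16/67.
Sum = Δs · [v(3.125) + v(3.375) + v(3.625) + ...].
Sum ≈ 0.388278.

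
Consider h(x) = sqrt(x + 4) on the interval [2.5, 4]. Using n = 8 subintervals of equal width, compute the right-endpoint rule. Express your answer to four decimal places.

Δx = (4 − 2.5)/8 = 0.1875.
Right endpoints: 2.6875, 2.875, 3.0625, 3.25, 3.4375, 3.625, 3.8125, 4.
h(2.6875) ≈ 2.5860, h(2.875) ≈ 2.6220, h(3.0625) ≈ 2.6575, h(3.25) ≈ 2.6926, h(3.4375) ≈ 2.7272, h(3.625) ≈ 2.7613, h(3.8125) ≈ 2.7951, h(4) ≈ 2.8284.
Sum = Δx · [h(2.6875) + h(2.875) + h(3.0625) + ...].
Sum ≈ 4.0632.

4.0632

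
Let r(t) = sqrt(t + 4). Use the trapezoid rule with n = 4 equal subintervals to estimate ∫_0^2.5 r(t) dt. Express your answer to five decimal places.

Δt = (2.5 − 0)/4 = 0.625.
r(0) ≈ 2.00000, r(0.625) ≈ 2.15058, r(1.25) ≈ 2.29129, r(1.875) ≈ 2.42384, r(2.5) ≈ 2.54951.
T_4 = (Δt/2)·[r(t_0) + 2r(t_1) + 2r(t_2) + 2r(t_3) + r(t_4)].
Sum ≈ 5.71279.

5.71279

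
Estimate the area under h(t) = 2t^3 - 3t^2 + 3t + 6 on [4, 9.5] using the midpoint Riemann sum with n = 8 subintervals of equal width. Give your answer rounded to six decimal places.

Δt = (9.5 − 4)/8 = 0.6875.
Midpoints: 4.34375, 5.03125, 5.71875, 6.40625, 7.09375, 7.78125, 8.46875, 9.15625.
h(4.34375) = 2070019/16384, h(5.03125) = 3274673/16384, h(5.71875) = 4900407/16384, h(6.40625) = 7011109/16384, h(7.09375) = 9670667/16384, h(7.78125) = 12942969/16384, h(8.46875) = 16891903/16384, h(9.15625) = 21581357/16384.
Sum = Δt · [h(4.34375) + h(5.03125) + h(5.71875) + ...].
Sum ≈ 3287.407471.

3287.407471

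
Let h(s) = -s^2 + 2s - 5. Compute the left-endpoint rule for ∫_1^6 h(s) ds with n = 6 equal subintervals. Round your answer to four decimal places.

Δs = (6 − 1)/6 = 5/6.
Left endpoints: 1, 11/6, 8/3, 3.5, 13/3, 31/6.
h(1) = -4, h(11/6) = -169/36, h(8/3) = -61/9, h(3.5) = -10.25, h(13/3) = -136/9, h(31/6) = -769/36.
Sum = Δs · [h(1) + h(11/6) + h(8/3) + ...].
Sum ≈ -51.8287.

-51.8287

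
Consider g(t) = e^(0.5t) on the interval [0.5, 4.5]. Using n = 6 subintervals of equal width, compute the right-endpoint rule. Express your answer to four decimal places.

Δt = (4.5 − 0.5)/6 = 2/3.
Right endpoints: 7/6, 11/6, 2.5, 19/6, 23/6, 4.5.
g(7/6) ≈ 1.7920, g(11/6) ≈ 2.5009, g(2.5) ≈ 3.4903, g(19/6) ≈ 4.8712, g(23/6) ≈ 6.7983, g(4.5) ≈ 9.4877.
Sum = Δt · [g(7/6) + g(11/6) + g(2.5) + ...].
Sum ≈ 19.2936.

19.2936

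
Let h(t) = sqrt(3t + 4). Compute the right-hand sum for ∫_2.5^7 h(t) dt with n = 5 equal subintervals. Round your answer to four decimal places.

Δt = (7 − 2.5)/5 = 0.9.
Right endpoints: 3.4, 4.3, 5.2, 6.1, 7.
h(3.4) ≈ 3.7683, h(4.3) ≈ 4.1110, h(5.2) ≈ 4.4272, h(6.1) ≈ 4.7223, h(7) ≈ 5.0000.
Sum = Δt · [h(3.4) + h(4.3) + h(5.2) + h(6.1) + h(7)].
Sum ≈ 19.8259.

19.8259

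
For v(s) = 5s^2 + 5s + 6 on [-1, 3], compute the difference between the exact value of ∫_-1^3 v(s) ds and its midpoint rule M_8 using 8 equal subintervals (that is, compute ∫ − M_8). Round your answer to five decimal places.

0.41667

Exact integral: ∫_-1^3 v(s) ds ≈ 90.6666667.
M_8 = 90.25.
Error ≈ 90.6666667 − 90.25 ≈ 0.41667.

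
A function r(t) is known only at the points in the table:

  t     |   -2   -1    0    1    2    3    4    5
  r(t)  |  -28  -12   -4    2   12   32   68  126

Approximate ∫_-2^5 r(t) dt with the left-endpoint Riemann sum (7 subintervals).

70

Δt = 1.
Sum = 1·[(-28) + (-12) + (-4) + 2 + 12 + 32 + 68] = 70.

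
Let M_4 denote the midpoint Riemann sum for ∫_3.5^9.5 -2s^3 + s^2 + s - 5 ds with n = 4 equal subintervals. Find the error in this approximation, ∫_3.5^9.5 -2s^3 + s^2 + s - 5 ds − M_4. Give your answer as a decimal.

Exact integral: ∫_3.5^9.5 f(s) ds = -3717.
M_4 = -3674.25.
Error = -3717 − (-3674.25) = -42.75.

-42.75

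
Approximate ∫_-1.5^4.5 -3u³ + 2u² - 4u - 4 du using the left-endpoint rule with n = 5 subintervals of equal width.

Δu = (4.5 − (-1.5))/5 = 1.2.
Left endpoints: -1.5, -0.3, 0.9, 2.1, 3.3.
f(-1.5) = 16.625, f(-0.3) = -2.539, f(0.9) = -8.167, f(2.1) = -31.363, f(3.3) = -103.231.
Sum = Δu · [f(-1.5) + f(-0.3) + f(0.9) + f(2.1) + f(3.3)].
Sum = -154.41.

-154.41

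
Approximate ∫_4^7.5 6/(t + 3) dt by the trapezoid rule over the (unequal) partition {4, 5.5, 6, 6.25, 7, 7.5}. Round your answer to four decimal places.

Subinterval widths: 1.5, 0.5, 0.25, 0.75, 0.5.
f(4) = 6/7, f(5.5) = 12/17, f(6) = 2/3, f(6.25) = 24/37, f(7) = 0.6, f(7.5) = 4/7.
On each subinterval the trapezoid contributes (Δt_i/2)·[f(t_{i-1}) + f(t_i)].
Sum ≈ 2.4409.

2.4409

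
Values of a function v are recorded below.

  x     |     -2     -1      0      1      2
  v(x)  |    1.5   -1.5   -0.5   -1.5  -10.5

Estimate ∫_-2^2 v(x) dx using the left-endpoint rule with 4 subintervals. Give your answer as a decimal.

Δx = 1.
Sum = 1·[1.5 + (-1.5) + (-0.5) + (-1.5)] = -2.

-2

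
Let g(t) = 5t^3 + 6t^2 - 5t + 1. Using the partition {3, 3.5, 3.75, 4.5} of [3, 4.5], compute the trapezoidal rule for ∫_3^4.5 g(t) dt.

Subinterval widths: 0.5, 0.25, 0.75.
g(3) = 175, g(3.5) = 271.375, g(3.75) = 330.296875, g(4.5) = 555.625.
On each subinterval the trapezoid contributes (Δt_i/2)·[g(t_{i-1}) + g(t_i)].
Sum = 519.0234375.

519.0234375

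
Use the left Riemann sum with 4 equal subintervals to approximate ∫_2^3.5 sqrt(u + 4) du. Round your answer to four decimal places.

Δu = (3.5 − 2)/4 = 0.375.
Left endpoints: 2, 2.375, 2.75, 3.125.
f(2) ≈ 2.4495, f(2.375) ≈ 2.5249, f(2.75) ≈ 2.5981, f(3.125) ≈ 2.6693.
Sum = Δu · [f(2) + f(2.375) + f(2.75) + f(3.125)].
Sum ≈ 3.8406.

3.8406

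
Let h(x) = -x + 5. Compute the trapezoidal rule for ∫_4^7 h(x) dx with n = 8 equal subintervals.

Δx = (7 − 4)/8 = 0.375.
h(4) = 1, h(4.375) = 0.625, h(4.75) = 0.25, h(5.125) = -0.125, h(5.5) = -0.5, h(5.875) = -0.875, h(6.25) = -1.25, h(6.625) = -1.625, h(7) = -2.
T_8 = (Δx/2)·[h(x_0) + 2h(x_1) + ... + 2h(x_{7}) + h(x_8)].
Sum = -1.5.

-1.5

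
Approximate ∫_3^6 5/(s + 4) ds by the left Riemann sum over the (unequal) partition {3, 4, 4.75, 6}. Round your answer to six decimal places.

Subinterval widths: 1, 0.75, 1.25.
Left endpoints: 3, 4, 4.75.
f(3) = 5/7, f(4) = 0.625, f(4.75) = 4/7.
Sum = Σ Δs_i · f(s_i).
Sum ≈ 1.897321.

1.897321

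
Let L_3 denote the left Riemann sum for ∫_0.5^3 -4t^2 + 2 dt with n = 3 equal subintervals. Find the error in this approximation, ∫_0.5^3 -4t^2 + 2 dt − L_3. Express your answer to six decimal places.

Exact integral: ∫_0.5^3 f(t) dt ≈ -30.83333333.
L_3 ≈ -17.40740741.
Error ≈ -30.83333333 − (-17.40740741) ≈ -13.425926.

-13.425926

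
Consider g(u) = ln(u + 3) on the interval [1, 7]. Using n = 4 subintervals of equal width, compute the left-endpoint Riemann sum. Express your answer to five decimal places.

Δu = (7 − 1)/4 = 1.5.
Left endpoints: 1, 2.5, 4, 5.5.
g(1) ≈ 1.38629, g(2.5) ≈ 1.70475, g(4) ≈ 1.94591, g(5.5) ≈ 2.14007.
Sum = Δu · [g(1) + g(2.5) + g(4) + g(5.5)].
Sum ≈ 10.76553.

10.76553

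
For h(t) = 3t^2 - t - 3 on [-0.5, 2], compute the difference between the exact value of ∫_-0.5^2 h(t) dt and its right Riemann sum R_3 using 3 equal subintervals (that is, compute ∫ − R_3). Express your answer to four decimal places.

Exact integral: ∫_-0.5^2 h(t) dt = -1.25.
R_3 ≈ 3.263889.
Error ≈ -1.25 − 3.263889 ≈ -4.5139.

-4.5139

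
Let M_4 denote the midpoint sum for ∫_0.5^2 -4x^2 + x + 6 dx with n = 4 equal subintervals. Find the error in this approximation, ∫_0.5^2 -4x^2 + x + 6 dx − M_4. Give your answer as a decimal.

Exact integral: ∫_0.5^2 f(x) dx = 0.375.
M_4 = 0.4453125.
Error = 0.375 − 0.4453125 = -0.0703125.

-0.0703125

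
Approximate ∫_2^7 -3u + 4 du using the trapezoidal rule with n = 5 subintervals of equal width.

-47.5

Δu = (7 − 2)/5 = 1.
f(2) = -2, f(3) = -5, f(4) = -8, f(5) = -11, f(6) = -14, f(7) = -17.
T_5 = (Δu/2)·[f(u_0) + 2f(u_1) + ... + 2f(u_{4}) + f(u_5)].
Sum = -47.5.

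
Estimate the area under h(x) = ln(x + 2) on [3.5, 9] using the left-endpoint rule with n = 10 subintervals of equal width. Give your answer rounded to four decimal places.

11.3078

Δx = (9 − 3.5)/10 = 0.55.
Left endpoints: 3.5, 4.05, 4.6, 5.15, 5.7, 6.25, 6.8, 7.35, 7.9, 8.45.
h(3.5) ≈ 1.7047, h(4.05) ≈ 1.8001, h(4.6) ≈ 1.8871, h(5.15) ≈ 1.9671, h(5.7) ≈ 2.0412, h(6.25) ≈ 2.1102, h(6.8) ≈ 2.1748, h(7.35) ≈ 2.2354, h(7.9) ≈ 2.2925, h(8.45) ≈ 2.3466.
Sum = Δx · [h(3.5) + h(4.05) + h(4.6) + ...].
Sum ≈ 11.3078.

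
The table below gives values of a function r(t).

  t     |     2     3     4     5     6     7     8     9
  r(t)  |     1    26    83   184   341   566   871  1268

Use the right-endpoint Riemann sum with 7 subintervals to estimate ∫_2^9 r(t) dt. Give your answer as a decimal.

3339

Δt = 1.
Sum = 1·[26 + 83 + 184 + 341 + 566 + 871 + 1268] = 3339.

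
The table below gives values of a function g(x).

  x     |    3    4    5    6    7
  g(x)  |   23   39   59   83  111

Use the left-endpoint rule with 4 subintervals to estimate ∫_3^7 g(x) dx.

204

Δx = 1.
Sum = 1·[23 + 39 + 59 + 83] = 204.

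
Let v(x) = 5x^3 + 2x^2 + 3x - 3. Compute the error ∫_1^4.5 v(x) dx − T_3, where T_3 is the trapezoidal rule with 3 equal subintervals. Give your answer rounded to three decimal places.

Exact integral: ∫_1^4.5 v(x) dx ≈ 589.78646.
T_3 ≈ 624.12616.
Error ≈ 589.78646 − 624.12616 ≈ -34.340.

-34.340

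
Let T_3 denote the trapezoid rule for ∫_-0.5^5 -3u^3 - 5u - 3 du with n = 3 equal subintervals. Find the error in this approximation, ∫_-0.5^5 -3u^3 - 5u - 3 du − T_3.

62.390625

Exact integral: ∫_-0.5^5 f(u) du = -547.078125.
T_3 = -609.46875.
Error = -547.078125 − (-609.46875) = 62.390625.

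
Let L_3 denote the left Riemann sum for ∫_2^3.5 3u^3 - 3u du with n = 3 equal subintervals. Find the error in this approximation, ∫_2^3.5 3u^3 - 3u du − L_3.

23.484375

Exact integral: ∫_2^3.5 f(u) du = 88.171875.
L_3 = 64.6875.
Error = 88.171875 − 64.6875 = 23.484375.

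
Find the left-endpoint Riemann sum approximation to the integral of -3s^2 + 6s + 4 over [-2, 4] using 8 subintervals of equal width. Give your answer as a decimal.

Δs = (4 − (-2))/8 = 0.75.
Left endpoints: -2, -1.25, -0.5, 0.25, 1, 1.75, 2.5, 3.25.
f(-2) = -20, f(-1.25) = -8.1875, f(-0.5) = 0.25, f(0.25) = 5.3125, f(1) = 7, f(1.75) = 5.3125, f(2.5) = 0.25, f(3.25) = -8.1875.
Sum = Δs · [f(-2) + f(-1.25) + f(-0.5) + ...].
Sum = -13.6875.

-13.6875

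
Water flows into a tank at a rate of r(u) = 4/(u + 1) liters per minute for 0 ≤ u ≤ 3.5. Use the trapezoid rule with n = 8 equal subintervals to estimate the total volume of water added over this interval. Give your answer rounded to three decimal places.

Δu = (3.5 − 0)/8 = 0.4375.
r(0) = 4, r(0.4375) = 64/23, r(0.875) = 32/15, r(1.3125) = 64/37, r(1.75) = 16/11, r(2.1875) = 64/51, r(2.625) = 32/29, r(3.0625) = 64/65, r(3.5) = 8/9.
T_8 = (Δu/2)·[r(u_0) + 2r(u_1) + ... + 2r(u_{7}) + r(u_8)].
Sum ≈ 6.076.

6.076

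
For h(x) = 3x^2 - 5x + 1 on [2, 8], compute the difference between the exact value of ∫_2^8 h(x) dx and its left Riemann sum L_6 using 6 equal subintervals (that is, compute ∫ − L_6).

Exact integral: ∫_2^8 h(x) dx = 360.
L_6 = 288.
Error = 360 − 288 = 72.

72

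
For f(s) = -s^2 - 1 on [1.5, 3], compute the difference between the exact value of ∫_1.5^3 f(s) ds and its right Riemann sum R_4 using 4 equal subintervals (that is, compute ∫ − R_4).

Exact integral: ∫_1.5^3 f(s) ds = -9.375.
R_4 = -10.67578125.
Error = -9.375 − (-10.67578125) = 1.30078125.

1.30078125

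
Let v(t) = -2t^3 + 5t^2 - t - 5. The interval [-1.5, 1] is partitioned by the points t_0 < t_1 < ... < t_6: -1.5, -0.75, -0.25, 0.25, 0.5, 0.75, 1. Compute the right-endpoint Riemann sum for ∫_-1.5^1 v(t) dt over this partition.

Subinterval widths: 0.75, 0.5, 0.5, 0.25, 0.25, 0.25.
Right endpoints: -0.75, -0.25, 0.25, 0.5, 0.75, 1.
v(-0.75) = -0.59375, v(-0.25) = -4.40625, v(0.25) = -4.96875, v(0.5) = -4.5, v(0.75) = -3.78125, v(1) = -3.
Sum = Σ Δt_i · v(t_i).
Sum = -7.953125.

-7.953125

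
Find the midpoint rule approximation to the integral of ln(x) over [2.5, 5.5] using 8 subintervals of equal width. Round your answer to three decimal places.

Δx = (5.5 − 2.5)/8 = 0.375.
Midpoints: 2.6875, 3.0625, 3.4375, 3.8125, 4.1875, 4.5625, 4.9375, 5.3125.
f(2.6875) ≈ 0.989, f(3.0625) ≈ 1.119, f(3.4375) ≈ 1.235, f(3.8125) ≈ 1.338, f(4.1875) ≈ 1.432, f(4.5625) ≈ 1.518, f(4.9375) ≈ 1.597, f(5.3125) ≈ 1.670.
Sum = Δx · [f(2.6875) + f(3.0625) + f(3.4375) + ...].
Sum ≈ 4.087.

4.087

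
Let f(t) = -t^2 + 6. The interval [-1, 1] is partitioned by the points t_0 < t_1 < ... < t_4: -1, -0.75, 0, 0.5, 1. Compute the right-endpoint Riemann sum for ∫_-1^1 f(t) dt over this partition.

11.234375

Subinterval widths: 0.25, 0.75, 0.5, 0.5.
Right endpoints: -0.75, 0, 0.5, 1.
f(-0.75) = 5.4375, f(0) = 6, f(0.5) = 5.75, f(1) = 5.
Sum = Σ Δt_i · f(t_i).
Sum = 11.234375.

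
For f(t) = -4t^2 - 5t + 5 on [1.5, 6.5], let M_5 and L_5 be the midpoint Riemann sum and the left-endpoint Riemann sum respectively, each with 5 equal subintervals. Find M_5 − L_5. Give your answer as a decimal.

M_5 = -435.
L_5 = -347.5.
M_5 − L_5 = -87.5.

-87.5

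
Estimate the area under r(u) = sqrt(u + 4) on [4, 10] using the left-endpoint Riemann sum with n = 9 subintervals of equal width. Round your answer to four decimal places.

19.5312

Δu = (10 − 4)/9 = 2/3.
Left endpoints: 4, 14/3, 16/3, 6, 20/3, 22/3, 8, 26/3, 28/3.
r(4) ≈ 2.8284, r(14/3) ≈ 2.9439, r(16/3) ≈ 3.0551, r(6) ≈ 3.1623, r(20/3) ≈ 3.2660, r(22/3) ≈ 3.3665, r(8) ≈ 3.4641, r(26/3) ≈ 3.5590, r(28/3) ≈ 3.6515.
Sum = Δu · [r(4) + r(14/3) + r(16/3) + ...].
Sum ≈ 19.5312.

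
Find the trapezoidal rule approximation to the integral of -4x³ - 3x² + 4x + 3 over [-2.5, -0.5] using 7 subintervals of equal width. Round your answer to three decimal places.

Δx = (-0.5 − (-2.5))/7 = 2/7.
f(-2.5) = 36.75, f(-31/14) = 31365/1372, f(-27/14) = 17589/1372, f(-23/14) = 8325/1372, f(-19/14) = 2805/1372, f(-15/14) = 261/1372, f(-11/14) = -75/1372, f(-0.5) = 0.75.
T_7 = (Δx/2)·[f(x_0) + 2f(x_1) + ... + 2f(x_{6}) + f(x_7)].
Sum ≈ 17.908.

17.908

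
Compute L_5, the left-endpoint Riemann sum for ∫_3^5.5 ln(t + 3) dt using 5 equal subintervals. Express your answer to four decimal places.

4.8519

Δt = (5.5 − 3)/5 = 0.5.
Left endpoints: 3, 3.5, 4, 4.5, 5.
f(3) ≈ 1.7918, f(3.5) ≈ 1.8718, f(4) ≈ 1.9459, f(4.5) ≈ 2.0149, f(5) ≈ 2.0794.
Sum = Δt · [f(3) + f(3.5) + f(4) + f(4.5) + f(5)].
Sum ≈ 4.8519.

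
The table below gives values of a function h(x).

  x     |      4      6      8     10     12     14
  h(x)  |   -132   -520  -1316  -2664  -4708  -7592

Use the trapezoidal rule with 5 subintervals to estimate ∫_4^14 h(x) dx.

Δx = 2.
T_5 = (2/2)·[(-132) + 2·(-520) + 2·(-1316) + 2·(-2664) + 2·(-4708) + (-7592)] = -26140.

-26140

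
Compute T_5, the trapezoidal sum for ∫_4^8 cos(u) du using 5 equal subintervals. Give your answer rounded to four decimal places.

Δu = (8 − 4)/5 = 0.8.
f(4) ≈ -0.6536, f(4.8) ≈ 0.0875, f(5.6) ≈ 0.7756, f(6.4) ≈ 0.9932, f(7.2) ≈ 0.6084, f(8) ≈ -0.1455.
T_5 = (Δu/2)·[f(u_0) + 2f(u_1) + ... + 2f(u_{4}) + f(u_5)].
Sum ≈ 1.6520.

1.6520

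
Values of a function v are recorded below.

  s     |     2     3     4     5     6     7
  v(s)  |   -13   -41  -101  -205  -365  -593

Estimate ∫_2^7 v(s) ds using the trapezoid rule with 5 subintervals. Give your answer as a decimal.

-1015

Δs = 1.
T_5 = (1/2)·[(-13) + 2·(-41) + 2·(-101) + 2·(-205) + 2·(-365) + (-593)] = -1015.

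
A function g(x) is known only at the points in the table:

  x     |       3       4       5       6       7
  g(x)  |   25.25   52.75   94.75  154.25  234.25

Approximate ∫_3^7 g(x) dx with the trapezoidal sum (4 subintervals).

431.5

Δx = 1.
T_4 = (1/2)·[25.25 + 2·52.75 + 2·94.75 + 2·154.25 + 234.25] = 431.5.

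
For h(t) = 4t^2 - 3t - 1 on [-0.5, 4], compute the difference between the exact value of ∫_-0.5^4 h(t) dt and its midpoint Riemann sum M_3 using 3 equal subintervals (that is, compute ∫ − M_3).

Exact integral: ∫_-0.5^4 h(t) dt = 57.375.
M_3 = 54.
Error = 57.375 − 54 = 3.375.

3.375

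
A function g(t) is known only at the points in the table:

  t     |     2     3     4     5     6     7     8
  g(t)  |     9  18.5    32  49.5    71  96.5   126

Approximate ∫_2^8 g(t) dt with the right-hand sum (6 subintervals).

393.5

Δt = 1.
Sum = 1·[18.5 + 32 + 49.5 + 71 + 96.5 + 126] = 393.5.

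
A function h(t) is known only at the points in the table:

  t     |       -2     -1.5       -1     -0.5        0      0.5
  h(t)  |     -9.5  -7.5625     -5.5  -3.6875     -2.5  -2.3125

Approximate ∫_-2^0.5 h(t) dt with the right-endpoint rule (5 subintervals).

-10.78125

Δt = 0.5.
Sum = 0.5·[(-7.5625) + (-5.5) + (-3.6875) + (-2.5) + (-2.3125)] = -10.78125.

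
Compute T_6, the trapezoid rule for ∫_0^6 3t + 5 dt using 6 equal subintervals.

Δt = (6 − 0)/6 = 1.
f(0) = 5, f(1) = 8, f(2) = 11, f(3) = 14, f(4) = 17, f(5) = 20, f(6) = 23.
T_6 = (Δt/2)·[f(t_0) + 2f(t_1) + ... + 2f(t_{5}) + f(t_6)].
Sum = 84.

84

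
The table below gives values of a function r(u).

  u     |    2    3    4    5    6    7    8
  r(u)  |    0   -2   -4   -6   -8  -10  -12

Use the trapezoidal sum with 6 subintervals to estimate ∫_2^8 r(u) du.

Δu = 1.
T_6 = (1/2)·[0 + 2·(-2) + 2·(-4) + 2·(-6) + 2·(-8) + 2·(-10) + (-12)] = -36.

-36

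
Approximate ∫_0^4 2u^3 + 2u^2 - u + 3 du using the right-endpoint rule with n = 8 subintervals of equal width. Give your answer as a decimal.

216

Δu = (4 − 0)/8 = 0.5.
Right endpoints: 0.5, 1, 1.5, 2, 2.5, 3, 3.5, 4.
f(0.5) = 3.25, f(1) = 6, f(1.5) = 12.75, f(2) = 25, f(2.5) = 44.25, f(3) = 72, f(3.5) = 109.75, f(4) = 159.
Sum = Δu · [f(0.5) + f(1) + f(1.5) + ...].
Sum = 216.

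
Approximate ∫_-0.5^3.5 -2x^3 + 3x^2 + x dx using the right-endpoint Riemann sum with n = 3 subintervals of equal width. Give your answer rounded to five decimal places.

Δx = (3.5 − (-0.5))/3 = 4/3.
Right endpoints: 5/6, 13/6, 3.5.
f(5/6) = 95/54, f(13/6) = -221/54, f(3.5) = -45.5.
Sum = Δx · [f(5/6) + f(13/6) + f(3.5)].
Sum ≈ -63.77778.

-63.77778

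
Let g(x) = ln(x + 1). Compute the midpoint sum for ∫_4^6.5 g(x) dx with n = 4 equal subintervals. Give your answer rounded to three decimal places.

Δx = (6.5 − 4)/4 = 0.625.
Midpoints: 4.3125, 4.9375, 5.5625, 6.1875.
g(4.3125) ≈ 1.670, g(4.9375) ≈ 1.781, g(5.5625) ≈ 1.881, g(6.1875) ≈ 1.972.
Sum = Δx · [g(4.3125) + g(4.9375) + g(5.5625) + g(6.1875)].
Sum ≈ 4.566.

4.566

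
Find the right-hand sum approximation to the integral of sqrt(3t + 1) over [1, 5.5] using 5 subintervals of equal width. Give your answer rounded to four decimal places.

Δt = (5.5 − 1)/5 = 0.9.
Right endpoints: 1.9, 2.8, 3.7, 4.6, 5.5.
f(1.9) ≈ 2.5884, f(2.8) ≈ 3.0659, f(3.7) ≈ 3.4785, f(4.6) ≈ 3.8471, f(5.5) ≈ 4.1833.
Sum = Δt · [f(1.9) + f(2.8) + f(3.7) + f(4.6) + f(5.5)].
Sum ≈ 15.4469.

15.4469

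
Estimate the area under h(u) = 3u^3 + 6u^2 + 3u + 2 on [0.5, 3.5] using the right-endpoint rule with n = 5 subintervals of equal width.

Δu = (3.5 − 0.5)/5 = 0.6.
Right endpoints: 1.1, 1.7, 2.3, 2.9, 3.5.
h(1.1) = 16.553, h(1.7) = 39.179, h(2.3) = 77.141, h(2.9) = 134.327, h(3.5) = 214.625.
Sum = Δu · [h(1.1) + h(1.7) + h(2.3) + h(2.9) + h(3.5)].
Sum = 289.095.

289.095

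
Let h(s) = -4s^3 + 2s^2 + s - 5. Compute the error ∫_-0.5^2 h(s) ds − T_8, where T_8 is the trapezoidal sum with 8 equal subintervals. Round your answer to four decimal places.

Exact integral: ∫_-0.5^2 h(s) ds ≈ -21.145833.
T_8 ≈ -21.430664.
Error ≈ -21.145833 − (-21.430664) ≈ 0.2848.

0.2848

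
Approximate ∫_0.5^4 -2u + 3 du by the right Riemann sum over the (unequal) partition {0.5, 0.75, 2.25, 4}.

Subinterval widths: 0.25, 1.5, 1.75.
Right endpoints: 0.75, 2.25, 4.
f(0.75) = 1.5, f(2.25) = -1.5, f(4) = -5.
Sum = Σ Δu_i · f(u_i).
Sum = -10.625.

-10.625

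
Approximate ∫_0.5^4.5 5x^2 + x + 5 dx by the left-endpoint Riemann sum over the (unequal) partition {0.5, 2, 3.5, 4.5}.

Subinterval widths: 1.5, 1.5, 1.
Left endpoints: 0.5, 2, 3.5.
f(0.5) = 6.75, f(2) = 27, f(3.5) = 69.75.
Sum = Σ Δx_i · f(x_i).
Sum = 120.375.

120.375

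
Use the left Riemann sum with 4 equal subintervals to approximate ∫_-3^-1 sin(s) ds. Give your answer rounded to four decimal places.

Δs = (-1 − (-3))/4 = 0.5.
Left endpoints: -3, -2.5, -2, -1.5.
f(-3) ≈ -0.1411, f(-2.5) ≈ -0.5985, f(-2) ≈ -0.9093, f(-1.5) ≈ -0.9975.
Sum = Δs · [f(-3) + f(-2.5) + f(-2) + f(-1.5)].
Sum ≈ -1.3232.

-1.3232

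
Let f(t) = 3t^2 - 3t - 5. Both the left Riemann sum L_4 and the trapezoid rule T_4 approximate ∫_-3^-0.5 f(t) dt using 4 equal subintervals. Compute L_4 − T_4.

10.546875

L_4 = 38.53515625.
T_4 = 27.98828125.
L_4 − T_4 = 10.546875.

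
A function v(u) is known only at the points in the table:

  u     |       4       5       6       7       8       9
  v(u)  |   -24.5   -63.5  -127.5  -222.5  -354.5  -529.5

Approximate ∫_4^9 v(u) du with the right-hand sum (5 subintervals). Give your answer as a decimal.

-1297.5

Δu = 1.
Sum = 1·[(-63.5) + (-127.5) + (-222.5) + (-354.5) + (-529.5)] = -1297.5.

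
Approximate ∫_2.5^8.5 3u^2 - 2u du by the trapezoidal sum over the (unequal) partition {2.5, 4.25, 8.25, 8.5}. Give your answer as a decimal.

Subinterval widths: 1.75, 4, 0.25.
f(2.5) = 13.75, f(4.25) = 45.6875, f(8.25) = 187.6875, f(8.5) = 199.75.
On each subinterval the trapezoid contributes (Δu_i/2)·[f(u_{i-1}) + f(u_i)].
Sum = 567.1875.

567.1875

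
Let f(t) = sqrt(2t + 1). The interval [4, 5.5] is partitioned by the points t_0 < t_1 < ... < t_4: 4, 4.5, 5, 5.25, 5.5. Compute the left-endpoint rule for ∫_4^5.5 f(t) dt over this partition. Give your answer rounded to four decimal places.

Subinterval widths: 0.5, 0.5, 0.25, 0.25.
Left endpoints: 4, 4.5, 5, 5.25.
f(4) ≈ 3.0000, f(4.5) ≈ 3.1623, f(5) ≈ 3.3166, f(5.25) ≈ 3.3912.
Sum = Σ Δt_i · f(t_i).
Sum ≈ 4.7581.

4.7581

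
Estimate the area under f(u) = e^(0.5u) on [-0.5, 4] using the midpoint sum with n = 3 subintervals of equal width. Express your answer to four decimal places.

12.9157

Δu = (4 − (-0.5))/3 = 1.5.
Midpoints: 0.25, 1.75, 3.25.
f(0.25) ≈ 1.1331, f(1.75) ≈ 2.3989, f(3.25) ≈ 5.0784.
Sum = Δu · [f(0.25) + f(1.75) + f(3.25)].
Sum ≈ 12.9157.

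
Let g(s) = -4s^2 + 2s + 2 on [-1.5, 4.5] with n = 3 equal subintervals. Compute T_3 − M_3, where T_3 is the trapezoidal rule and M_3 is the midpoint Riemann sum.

-24

T_3 = -112.
M_3 = -88.
T_3 − M_3 = -24.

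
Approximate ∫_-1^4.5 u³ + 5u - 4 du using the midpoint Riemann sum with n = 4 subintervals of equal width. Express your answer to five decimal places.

Δu = (4.5 − (-1))/4 = 1.375.
Midpoints: -0.3125, 1.0625, 2.4375, 3.8125.
f(-0.3125) = -22909/4096, f(1.0625) = 10289/4096, f(2.4375) = 92855/4096, f(3.8125) = 288677/4096.
Sum = Δu · [f(-0.3125) + f(1.0625) + f(2.4375) + f(3.8125)].
Sum ≈ 123.84131.

123.84131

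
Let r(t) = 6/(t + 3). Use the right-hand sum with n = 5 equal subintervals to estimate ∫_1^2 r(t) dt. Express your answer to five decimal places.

Δt = (2 − 1)/5 = 0.2.
Right endpoints: 1.2, 1.4, 1.6, 1.8, 2.
r(1.2) = 10/7, r(1.4) = 15/11, r(1.6) = 30/23, r(1.8) = 1.25, r(2) = 1.2.
Sum = Δt · [r(1.2) + r(1.4) + r(1.6) + r(1.8) + r(2)].
Sum ≈ 1.30931.

1.30931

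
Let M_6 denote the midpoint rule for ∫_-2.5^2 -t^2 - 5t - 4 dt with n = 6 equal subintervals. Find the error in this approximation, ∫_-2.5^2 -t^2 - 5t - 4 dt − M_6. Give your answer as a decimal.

Exact integral: ∫_-2.5^2 f(t) dt = -20.25.
M_6 = -20.0390625.
Error = -20.25 − (-20.0390625) = -0.2109375.

-0.2109375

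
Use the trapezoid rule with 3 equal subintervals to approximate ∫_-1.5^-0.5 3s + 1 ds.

-2

Δs = (-0.5 − (-1.5))/3 = 1/3.
f(-1.5) = -3.5, f(-7/6) = -2.5, f(-5/6) = -1.5, f(-0.5) = -0.5.
T_3 = (Δs/2)·[f(s_0) + 2f(s_1) + 2f(s_2) + f(s_3)].
Sum = -2.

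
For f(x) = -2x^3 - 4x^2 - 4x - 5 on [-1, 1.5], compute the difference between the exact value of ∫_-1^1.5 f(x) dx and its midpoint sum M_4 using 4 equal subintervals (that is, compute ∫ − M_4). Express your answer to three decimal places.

Exact integral: ∫_-1^1.5 f(x) dx ≈ -22.86458.
M_4 ≈ -22.41699.
Error ≈ -22.86458 − (-22.41699) ≈ -0.448.

-0.448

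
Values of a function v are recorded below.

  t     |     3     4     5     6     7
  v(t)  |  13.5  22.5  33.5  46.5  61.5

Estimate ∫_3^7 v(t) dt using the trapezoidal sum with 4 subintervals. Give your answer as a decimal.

Δt = 1.
T_4 = (1/2)·[13.5 + 2·22.5 + 2·33.5 + 2·46.5 + 61.5] = 140.

140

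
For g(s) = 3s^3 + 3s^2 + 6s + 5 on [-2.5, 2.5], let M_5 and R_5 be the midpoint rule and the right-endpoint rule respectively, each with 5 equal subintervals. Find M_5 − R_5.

-65.625

M_5 = 55.
R_5 = 120.625.
M_5 − R_5 = -65.625.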